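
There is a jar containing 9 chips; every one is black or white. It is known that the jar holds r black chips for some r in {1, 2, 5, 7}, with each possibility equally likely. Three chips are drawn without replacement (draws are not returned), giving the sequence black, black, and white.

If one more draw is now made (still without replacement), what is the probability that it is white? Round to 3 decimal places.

0.382

Compute the likelihood of the observed sequence for each case: P(data | r = 1) = (1/9)(0/8) = 0; P(data | r = 2) = (2/9)(1/8)(7/7) = 0.027778; P(data | r = 5) = (5/9)(4/8)(4/7) = 0.15873; P(data | r = 7) = (7/9)(6/8)(2/7) = 0.16667.
The prior-weighted likelihoods are 1/4 · 0 = 0, 1/4 · 0.027778 = 0.0069444, 1/4 · 0.15873 = 0.039683, 1/4 · 0.16667 = 0.041667; these sum to 0.088294.
The posterior is then P(r = 1 | data) = 0, P(r = 2 | data) = 0.078652, P(r = 5 | data) = 0.44944, P(r = 7 | data) = 0.47191.
The predictive probability is P(white next | data) = (1)(0.078652) + (1/2)(0.44944) + (1/6)(0.47191) = 0.38202.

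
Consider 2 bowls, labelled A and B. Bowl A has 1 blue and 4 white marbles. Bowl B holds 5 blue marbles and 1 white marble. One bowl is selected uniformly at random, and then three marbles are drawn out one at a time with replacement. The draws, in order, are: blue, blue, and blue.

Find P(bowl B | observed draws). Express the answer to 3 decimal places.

The likelihood of the observed sequence under each hypothesis: P(data | bowl A) = (1/5)(1/5)(1/5) = 0.008; P(data | bowl B) = (5/6)(5/6)(5/6) = 0.5787.
Weighting by the prior gives 1/2 · 0.008 = 0.004, 1/2 · 0.5787 = 0.28935; with total 0.29335.
Hence P(bowl B | data) = (0.28935) / (0.29335) = 0.98636.

0.986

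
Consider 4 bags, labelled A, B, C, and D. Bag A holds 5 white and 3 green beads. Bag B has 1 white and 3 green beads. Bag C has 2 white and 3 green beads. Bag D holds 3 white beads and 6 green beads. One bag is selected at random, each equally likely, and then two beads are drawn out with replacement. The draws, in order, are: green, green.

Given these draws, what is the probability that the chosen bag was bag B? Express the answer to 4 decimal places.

0.3731

The likelihood of the observed sequence under each hypothesis: P(data | bag A) = (3/8)(3/8) = 0.14062; P(data | bag B) = (3/4)(3/4) = 0.5625; P(data | bag C) = (3/5)(3/5) = 0.36; P(data | bag D) = (6/9)(6/9) = 0.44444.
Weighting by the prior gives 1/4 · 0.14062 = 0.035156, 1/4 · 0.5625 = 0.14062, 1/4 · 0.36 = 0.09, 1/4 · 0.44444 = 0.11111; these sum to 0.37689.
Therefore the posterior P(bag B | data) = (0.14062) / (0.37689) = 0.37312.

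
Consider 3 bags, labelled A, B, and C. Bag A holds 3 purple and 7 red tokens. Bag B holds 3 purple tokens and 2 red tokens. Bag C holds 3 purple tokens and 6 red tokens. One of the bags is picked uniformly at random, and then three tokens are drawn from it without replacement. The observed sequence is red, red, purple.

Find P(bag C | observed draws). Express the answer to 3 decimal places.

The likelihood of the observed sequence under each hypothesis: P(data | bag A) = (7/10)(6/9)(3/8) = 7/40; P(data | bag B) = (2/5)(1/4)(3/3) = 1/10; P(data | bag C) = (6/9)(5/8)(3/7) = 5/28.
Weighting by the prior gives 1/3 · 7/40 = 7/120, 1/3 · 1/10 = 1/30, 1/3 · 5/28 = 5/84; these sum to 127/840.
Hence P(bag C | data) = (5/84) / (127/840) = 50/127.

0.394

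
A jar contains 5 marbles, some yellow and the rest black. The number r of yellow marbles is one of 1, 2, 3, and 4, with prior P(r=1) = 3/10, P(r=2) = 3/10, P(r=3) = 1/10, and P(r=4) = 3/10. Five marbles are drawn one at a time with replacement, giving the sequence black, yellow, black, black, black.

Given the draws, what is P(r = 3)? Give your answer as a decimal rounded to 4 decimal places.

0.0365

Under each hypothesis, the probability of the observed sequence is: P(data | r = 1) = (4/5)(1/5)(4/5)(4/5)(4/5) = 0.08192; P(data | r = 2) = (3/5)(2/5)(3/5)(3/5)(3/5) = 0.05184; P(data | r = 3) = (2/5)(3/5)(2/5)(2/5)(2/5) = 0.01536; P(data | r = 4) = (1/5)(4/5)(1/5)(1/5)(1/5) = 0.00128.
The prior-weighted likelihoods are 3/10 · 0.08192 = 0.024576, 3/10 · 0.05184 = 0.015552, 1/10 · 0.01536 = 0.001536, 3/10 · 0.00128 = 0.000384; these sum to 0.042048.
By Bayes' rule, P(r = 3 | data) = (0.001536) / (0.042048) = 0.03653.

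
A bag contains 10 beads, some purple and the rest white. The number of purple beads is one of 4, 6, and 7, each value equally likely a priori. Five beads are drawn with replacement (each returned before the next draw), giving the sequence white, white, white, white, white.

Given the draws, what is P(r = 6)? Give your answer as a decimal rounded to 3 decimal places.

For each hypothesis, P(data | H) works out to: P(data | r = 4) = (6/10)(6/10)(6/10)(6/10)(6/10) = 0.07776; P(data | r = 6) = (4/10)(4/10)(4/10)(4/10)(4/10) = 0.01024; P(data | r = 7) = (3/10)(3/10)(3/10)(3/10)(3/10) = 0.00243.
Multiplying each by its prior: 1/3 · 0.07776 = 0.02592, 1/3 · 0.01024 = 0.0034133, 1/3 · 0.00243 = 0.00081; these sum to 0.030143.
So P(r = 6 | data) = (0.0034133) / (0.030143) = 0.11324.

0.113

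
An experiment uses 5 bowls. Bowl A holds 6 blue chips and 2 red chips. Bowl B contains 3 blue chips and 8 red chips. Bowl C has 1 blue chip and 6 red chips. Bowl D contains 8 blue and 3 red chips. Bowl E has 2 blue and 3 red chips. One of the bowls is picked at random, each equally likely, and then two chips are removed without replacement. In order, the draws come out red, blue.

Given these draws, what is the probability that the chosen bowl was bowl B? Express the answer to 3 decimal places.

The likelihood of the observed sequence under each hypothesis: P(data | bowl A) = (2/8)(6/7) = 0.21429; P(data | bowl B) = (8/11)(3/10) = 0.21818; P(data | bowl C) = (6/7)(1/6) = 0.14286; P(data | bowl D) = (3/11)(8/10) = 0.21818; P(data | bowl E) = (3/5)(2/4) = 0.3.
Multiplying each by its prior: 1/5 · 0.21429 = 0.042857, 1/5 · 0.21818 = 0.043636, 1/5 · 0.14286 = 0.028571, 1/5 · 0.21818 = 0.043636, 1/5 · 0.3 = 0.06; these sum to 0.2187.
Hence P(bowl B | data) = (0.043636) / (0.2187) = 0.19952.

0.200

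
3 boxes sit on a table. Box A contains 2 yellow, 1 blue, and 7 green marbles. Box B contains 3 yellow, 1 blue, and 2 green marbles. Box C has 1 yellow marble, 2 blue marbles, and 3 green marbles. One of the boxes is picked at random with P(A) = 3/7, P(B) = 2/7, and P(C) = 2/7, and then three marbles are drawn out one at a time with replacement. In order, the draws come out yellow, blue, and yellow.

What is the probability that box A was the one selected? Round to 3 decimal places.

0.105

Compute the likelihood of the observed sequence for each case: P(data | box A) = (2/10)(1/10)(2/10) = 0.004; P(data | box B) = (3/6)(1/6)(3/6) = 0.041667; P(data | box C) = (1/6)(2/6)(1/6) = 0.0092593.
Weighting by the prior gives 3/7 · 0.004 = 0.0017143, 2/7 · 0.041667 = 0.011905, 2/7 · 0.0092593 = 0.0026455; these sum to 0.016265.
Hence P(box A | data) = (0.0017143) / (0.016265) = 0.1054.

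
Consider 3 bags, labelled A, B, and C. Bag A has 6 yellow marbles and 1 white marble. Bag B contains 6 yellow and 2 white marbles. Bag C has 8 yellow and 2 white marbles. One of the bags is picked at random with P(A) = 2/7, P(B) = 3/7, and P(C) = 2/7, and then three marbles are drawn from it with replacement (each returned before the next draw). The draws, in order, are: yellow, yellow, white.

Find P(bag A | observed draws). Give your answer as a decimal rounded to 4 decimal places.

Compute the likelihood of the observed sequence for each case: P(data | bag A) = (6/7)(6/7)(1/7) = 0.10496; P(data | bag B) = (6/8)(6/8)(2/8) = 0.14062; P(data | bag C) = (8/10)(8/10)(2/10) = 0.128.
The prior-weighted likelihoods are 2/7 · 0.10496 = 0.029988, 3/7 · 0.14062 = 0.060268, 2/7 · 0.128 = 0.036571; these sum to 0.12683.
Therefore the posterior P(bag A | data) = (0.029988) / (0.12683) = 0.23644.

0.2364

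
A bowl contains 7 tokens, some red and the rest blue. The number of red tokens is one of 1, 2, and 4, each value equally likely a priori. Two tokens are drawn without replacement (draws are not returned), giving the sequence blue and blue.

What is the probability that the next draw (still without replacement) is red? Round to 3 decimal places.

0.336

Compute the likelihood of the observed sequence for each case: P(data | r = 1) = (6/7)(5/6) = 5/7; P(data | r = 2) = (5/7)(4/6) = 10/21; P(data | r = 4) = (3/7)(2/6) = 1/7.
Multiplying each by its prior: 1/3 · 5/7 = 5/21, 1/3 · 10/21 = 10/63, 1/3 · 1/7 = 1/21; these sum to 4/9.
Normalising, the posterior is P(r = 1 | data) = 15/28, P(r = 2 | data) = 5/14, P(r = 4 | data) = 3/28.
The predictive probability is P(red next | data) = (1/5)(15/28) + (2/5)(5/14) + (4/5)(3/28) = 47/140.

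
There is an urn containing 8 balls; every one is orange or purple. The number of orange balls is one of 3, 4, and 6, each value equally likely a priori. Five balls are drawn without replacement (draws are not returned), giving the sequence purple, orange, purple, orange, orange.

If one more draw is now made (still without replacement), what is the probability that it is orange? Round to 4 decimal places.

For each hypothesis, P(data | H) works out to: P(data | r = 3) = (5/8)(3/7)(4/6)(2/5)(1/4) = 1/56; P(data | r = 4) = (4/8)(4/7)(3/6)(3/5)(2/4) = 3/70; P(data | r = 6) = (2/8)(6/7)(1/6)(5/5)(4/4) = 1/28.
Multiplying each by its prior: 1/3 · 1/56 = 1/168, 1/3 · 3/70 = 1/70, 1/3 · 1/28 = 1/84; summing to 9/280.
The posterior is then P(r = 3 | data) = 5/27, P(r = 4 | data) = 4/9, P(r = 6 | data) = 10/27.
So P(orange next | data) = Σ P(orange next | H) P(H | data) = (0)(5/27) + (1/3)(4/9) + (1)(10/27) = 14/27.

0.5185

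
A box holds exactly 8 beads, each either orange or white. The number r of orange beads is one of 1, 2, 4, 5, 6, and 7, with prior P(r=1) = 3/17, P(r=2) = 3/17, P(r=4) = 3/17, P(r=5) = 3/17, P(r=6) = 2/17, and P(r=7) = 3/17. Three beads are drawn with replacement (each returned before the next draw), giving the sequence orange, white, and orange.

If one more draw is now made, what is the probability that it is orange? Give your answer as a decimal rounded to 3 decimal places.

0.617

Compute the likelihood of the observed sequence for each case: P(data | r = 1) = (1/8)(7/8)(1/8) = 0.013672; P(data | r = 2) = (2/8)(6/8)(2/8) = 0.046875; P(data | r = 4) = (4/8)(4/8)(4/8) = 0.125; P(data | r = 5) = (5/8)(3/8)(5/8) = 0.14648; P(data | r = 6) = (6/8)(2/8)(6/8) = 0.14062; P(data | r = 7) = (7/8)(1/8)(7/8) = 0.095703.
Weighting by the prior gives 3/17 · 0.013672 = 0.0024127, 3/17 · 0.046875 = 0.0082721, 3/17 · 0.125 = 0.022059, 3/17 · 0.14648 = 0.02585, 2/17 · 0.14062 = 0.016544, 3/17 · 0.095703 = 0.016889; with total 0.092027.
Normalising, the posterior is P(r = 1 | data) = 0.026217, P(r = 2 | data) = 0.089888, P(r = 4 | data) = 0.2397, P(r = 5 | data) = 0.2809, P(r = 6 | data) = 0.17978, P(r = 7 | data) = 0.18352.
Averaging over the posterior, P(orange next | data) = (1/8)(0.026217) + (1/4)(0.089888) + (1/2)(0.2397) + (5/8)(0.2809) + (3/4)(0.17978) + (7/8)(0.18352) = 0.61657.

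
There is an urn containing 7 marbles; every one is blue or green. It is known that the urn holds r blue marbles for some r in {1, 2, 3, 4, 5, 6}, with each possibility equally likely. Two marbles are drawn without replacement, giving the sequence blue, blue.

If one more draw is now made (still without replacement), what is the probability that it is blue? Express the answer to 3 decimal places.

Under each hypothesis, the probability of the observed sequence is: P(data | r = 1) = (1/7)(0/6) = 0; P(data | r = 2) = (2/7)(1/6) = 1/21; P(data | r = 3) = (3/7)(2/6) = 1/7; P(data | r = 4) = (4/7)(3/6) = 2/7; P(data | r = 5) = (5/7)(4/6) = 10/21; P(data | r = 6) = (6/7)(5/6) = 5/7.
The prior-weighted likelihoods are 1/6 · 0 = 0, 1/6 · 1/21 = 1/126, 1/6 · 1/7 = 1/42, 1/6 · 2/7 = 1/21, 1/6 · 10/21 = 5/63, 1/6 · 5/7 = 5/42; these sum to 5/18.
Normalising, the posterior is P(r = 1 | data) = 0, P(r = 2 | data) = 1/35, P(r = 3 | data) = 3/35, P(r = 4 | data) = 6/35, P(r = 5 | data) = 2/7, P(r = 6 | data) = 3/7.
The predictive probability is P(blue next | data) = (0)(1/35) + (1/5)(3/35) + (2/5)(6/35) + (3/5)(2/7) + (4/5)(3/7) = 3/5.

0.600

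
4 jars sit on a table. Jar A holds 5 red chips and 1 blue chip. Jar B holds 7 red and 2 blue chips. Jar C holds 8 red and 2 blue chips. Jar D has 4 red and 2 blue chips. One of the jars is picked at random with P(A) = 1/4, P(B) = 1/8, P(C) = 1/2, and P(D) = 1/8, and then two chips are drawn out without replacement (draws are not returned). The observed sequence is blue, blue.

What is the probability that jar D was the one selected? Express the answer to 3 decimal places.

0.364

Compute the likelihood of the observed sequence for each case: P(data | jar A) = (1/6)(0/5) = 0; P(data | jar B) = (2/9)(1/8) = 1/36; P(data | jar C) = (2/10)(1/9) = 1/45; P(data | jar D) = (2/6)(1/5) = 1/15.
Multiplying each by its prior: 1/4 · 0 = 0, 1/8 · 1/36 = 1/288, 1/2 · 1/45 = 1/90, 1/8 · 1/15 = 1/120; with total 11/480.
By Bayes' rule, P(jar D | data) = (1/120) / (11/480) = 4/11.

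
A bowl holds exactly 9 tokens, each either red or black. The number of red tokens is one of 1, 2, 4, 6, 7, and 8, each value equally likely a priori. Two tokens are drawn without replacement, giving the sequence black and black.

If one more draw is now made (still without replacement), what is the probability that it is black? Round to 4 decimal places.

The likelihood of the observed sequence under each hypothesis: P(data | r = 1) = (8/9)(7/8) = 7/9; P(data | r = 2) = (7/9)(6/8) = 7/12; P(data | r = 4) = (5/9)(4/8) = 5/18; P(data | r = 6) = (3/9)(2/8) = 1/12; P(data | r = 7) = (2/9)(1/8) = 1/36; P(data | r = 8) = (1/9)(0/8) = 0.
The prior-weighted likelihoods are 1/6 · 7/9 = 7/54, 1/6 · 7/12 = 7/72, 1/6 · 5/18 = 5/108, 1/6 · 1/12 = 1/72, 1/6 · 1/36 = 1/216, 1/6 · 0 = 0; with total 7/24.
The posterior is then P(r = 1 | data) = 4/9, P(r = 2 | data) = 1/3, P(r = 4 | data) = 10/63, P(r = 6 | data) = 1/21, P(r = 7 | data) = 1/63, P(r = 8 | data) = 0.
The predictive probability is P(black next | data) = (6/7)(4/9) + (5/7)(1/3) + (3/7)(10/63) + (1/7)(1/21) + (0)(1/63) = 34/49.

0.6939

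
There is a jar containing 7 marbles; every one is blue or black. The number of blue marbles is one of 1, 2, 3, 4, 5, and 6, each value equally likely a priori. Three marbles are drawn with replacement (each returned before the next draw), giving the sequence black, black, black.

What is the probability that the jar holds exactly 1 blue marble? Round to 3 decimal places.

0.490

Under each hypothesis, the probability of the observed sequence is: P(data | r = 1) = (6/7)(6/7)(6/7) = 0.62974; P(data | r = 2) = (5/7)(5/7)(5/7) = 0.36443; P(data | r = 3) = (4/7)(4/7)(4/7) = 0.18659; P(data | r = 4) = (3/7)(3/7)(3/7) = 0.078717; P(data | r = 5) = (2/7)(2/7)(2/7) = 0.023324; P(data | r = 6) = (1/7)(1/7)(1/7) = 0.0029155.
Weighting by the prior gives 1/6 · 0.62974 = 0.10496, 1/6 · 0.36443 = 0.060739, 1/6 · 0.18659 = 0.031098, 1/6 · 0.078717 = 0.01312, 1/6 · 0.023324 = 0.0038873, 1/6 · 0.0029155 = 0.00048591; summing to 0.21429.
So P(r = 1 | data) = (0.10496) / (0.21429) = 0.4898.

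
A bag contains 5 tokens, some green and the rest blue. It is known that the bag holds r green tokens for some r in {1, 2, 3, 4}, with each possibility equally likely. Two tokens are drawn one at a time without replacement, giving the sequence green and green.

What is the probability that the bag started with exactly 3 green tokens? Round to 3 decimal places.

Compute the likelihood of the observed sequence for each case: P(data | r = 1) = (1/5)(0/4) = 0; P(data | r = 2) = (2/5)(1/4) = 1/10; P(data | r = 3) = (3/5)(2/4) = 3/10; P(data | r = 4) = (4/5)(3/4) = 3/5.
Weighting by the prior gives 1/4 · 0 = 0, 1/4 · 1/10 = 1/40, 1/4 · 3/10 = 3/40, 1/4 · 3/5 = 3/20; summing to 1/4.
So P(r = 3 | data) = (3/40) / (1/4) = 3/10.

0.300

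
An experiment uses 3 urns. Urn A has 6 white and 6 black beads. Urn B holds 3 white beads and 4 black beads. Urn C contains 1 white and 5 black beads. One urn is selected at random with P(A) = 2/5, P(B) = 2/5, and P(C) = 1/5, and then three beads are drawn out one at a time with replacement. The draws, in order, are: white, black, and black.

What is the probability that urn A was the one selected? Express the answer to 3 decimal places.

The likelihood of the observed sequence under each hypothesis: P(data | urn A) = (6/12)(6/12)(6/12) = 0.125; P(data | urn B) = (3/7)(4/7)(4/7) = 0.13994; P(data | urn C) = (1/6)(5/6)(5/6) = 0.11574.
Weighting by the prior gives 2/5 · 0.125 = 0.05, 2/5 · 0.13994 = 0.055977, 1/5 · 0.11574 = 0.023148; with total 0.12912.
By Bayes' rule, P(urn A | data) = (0.05) / (0.12912) = 0.38722.

0.387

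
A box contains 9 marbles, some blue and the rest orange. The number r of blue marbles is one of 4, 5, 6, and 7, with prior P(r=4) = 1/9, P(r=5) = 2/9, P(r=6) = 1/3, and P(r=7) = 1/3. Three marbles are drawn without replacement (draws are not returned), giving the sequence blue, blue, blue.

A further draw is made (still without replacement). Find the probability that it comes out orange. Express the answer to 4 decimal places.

Under each hypothesis, the probability of the observed sequence is: P(data | r = 4) = (4/9)(3/8)(2/7) = 1/21; P(data | r = 5) = (5/9)(4/8)(3/7) = 5/42; P(data | r = 6) = (6/9)(5/8)(4/7) = 5/21; P(data | r = 7) = (7/9)(6/8)(5/7) = 5/12.
The prior-weighted likelihoods are 1/9 · 1/21 = 1/189, 2/9 · 5/42 = 5/189, 1/3 · 5/21 = 5/63, 1/3 · 5/12 = 5/36; summing to 1/4.
Dividing through by the total gives posterior P(r = 4 | data) = 4/189, P(r = 5 | data) = 20/189, P(r = 6 | data) = 20/63, P(r = 7 | data) = 5/9.
The predictive probability is P(orange next | data) = (5/6)(4/189) + (2/3)(20/189) + (1/2)(20/63) + (1/3)(5/9) = 35/81.

0.4321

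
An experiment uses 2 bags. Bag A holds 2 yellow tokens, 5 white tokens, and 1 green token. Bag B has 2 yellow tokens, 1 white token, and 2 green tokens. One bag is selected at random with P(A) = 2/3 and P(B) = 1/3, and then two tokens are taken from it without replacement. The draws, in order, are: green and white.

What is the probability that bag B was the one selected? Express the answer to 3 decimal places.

0.359

For each hypothesis, P(data | H) works out to: P(data | bag A) = (1/8)(5/7) = 5/56; P(data | bag B) = (2/5)(1/4) = 1/10.
The prior-weighted likelihoods are 2/3 · 5/56 = 5/84, 1/3 · 1/10 = 1/30; with total 13/140.
By Bayes' rule, P(bag B | data) = (1/30) / (13/140) = 14/39.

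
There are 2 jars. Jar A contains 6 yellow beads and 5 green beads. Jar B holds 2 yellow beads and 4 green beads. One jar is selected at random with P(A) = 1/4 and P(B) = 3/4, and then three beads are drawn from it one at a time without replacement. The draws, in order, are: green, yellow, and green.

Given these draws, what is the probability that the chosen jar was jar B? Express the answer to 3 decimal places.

Under each hypothesis, the probability of the observed sequence is: P(data | jar A) = (5/11)(6/10)(4/9) = 4/33; P(data | jar B) = (4/6)(2/5)(3/4) = 1/5.
Weighting by the prior gives 1/4 · 4/33 = 1/33, 3/4 · 1/5 = 3/20; with total 119/660.
Hence P(jar B | data) = (3/20) / (119/660) = 99/119.

0.832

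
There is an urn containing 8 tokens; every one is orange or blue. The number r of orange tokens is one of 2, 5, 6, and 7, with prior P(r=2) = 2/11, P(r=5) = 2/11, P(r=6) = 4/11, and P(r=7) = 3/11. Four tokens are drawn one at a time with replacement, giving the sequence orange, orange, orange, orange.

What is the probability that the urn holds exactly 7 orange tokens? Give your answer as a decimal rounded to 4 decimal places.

The likelihood of the observed sequence under each hypothesis: P(data | r = 2) = (2/8)(2/8)(2/8)(2/8) = 0.0039062; P(data | r = 5) = (5/8)(5/8)(5/8)(5/8) = 0.15259; P(data | r = 6) = (6/8)(6/8)(6/8)(6/8) = 0.31641; P(data | r = 7) = (7/8)(7/8)(7/8)(7/8) = 0.58618.
The prior-weighted likelihoods are 2/11 · 0.0039062 = 0.00071023, 2/11 · 0.15259 = 0.027743, 4/11 · 0.31641 = 0.11506, 3/11 · 0.58618 = 0.15987; these sum to 0.30338.
So P(r = 7 | data) = (0.15987) / (0.30338) = 0.52696.

0.5270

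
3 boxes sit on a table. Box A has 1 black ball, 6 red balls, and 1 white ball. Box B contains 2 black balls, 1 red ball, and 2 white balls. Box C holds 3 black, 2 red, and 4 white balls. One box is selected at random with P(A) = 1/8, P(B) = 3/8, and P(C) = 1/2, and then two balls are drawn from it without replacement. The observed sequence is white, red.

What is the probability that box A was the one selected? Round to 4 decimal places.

0.1258

For each hypothesis, P(data | H) works out to: P(data | box A) = (1/8)(6/7) = 0.10714; P(data | box B) = (2/5)(1/4) = 0.1; P(data | box C) = (4/9)(2/8) = 0.11111.
The prior-weighted likelihoods are 1/8 · 0.10714 = 0.013393, 3/8 · 0.1 = 0.0375, 1/2 · 0.11111 = 0.055556; with total 0.10645.
Hence P(box A | data) = (0.013393) / (0.10645) = 0.12582.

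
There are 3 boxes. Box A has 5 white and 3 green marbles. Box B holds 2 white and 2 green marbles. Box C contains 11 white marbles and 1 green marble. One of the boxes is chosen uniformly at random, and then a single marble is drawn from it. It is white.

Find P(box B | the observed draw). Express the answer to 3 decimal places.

0.245

Compute the likelihood of this draw for each case: P(data | box A) = (5/8) = 5/8; P(data | box B) = (2/4) = 1/2; P(data | box C) = (11/12) = 11/12.
The prior-weighted likelihoods are 1/3 · 5/8 = 5/24, 1/3 · 1/2 = 1/6, 1/3 · 11/12 = 11/36; summing to 49/72.
Hence P(box B | data) = (1/6) / (49/72) = 12/49.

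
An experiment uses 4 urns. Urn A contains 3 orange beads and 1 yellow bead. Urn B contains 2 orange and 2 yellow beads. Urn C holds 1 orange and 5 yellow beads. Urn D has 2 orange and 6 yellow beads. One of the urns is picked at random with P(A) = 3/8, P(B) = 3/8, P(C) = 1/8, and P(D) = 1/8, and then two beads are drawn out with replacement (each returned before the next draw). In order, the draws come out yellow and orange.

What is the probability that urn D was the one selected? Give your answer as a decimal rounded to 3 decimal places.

Compute the likelihood of the observed sequence for each case: P(data | urn A) = (1/4)(3/4) = 3/16; P(data | urn B) = (2/4)(2/4) = 1/4; P(data | urn C) = (5/6)(1/6) = 5/36; P(data | urn D) = (6/8)(2/8) = 3/16.
Multiplying each by its prior: 3/8 · 3/16 = 9/128, 3/8 · 1/4 = 3/32, 1/8 · 5/36 = 5/288, 1/8 · 3/16 = 3/128; these sum to 59/288.
Therefore the posterior P(urn D | data) = (3/128) / (59/288) = 27/236.

0.114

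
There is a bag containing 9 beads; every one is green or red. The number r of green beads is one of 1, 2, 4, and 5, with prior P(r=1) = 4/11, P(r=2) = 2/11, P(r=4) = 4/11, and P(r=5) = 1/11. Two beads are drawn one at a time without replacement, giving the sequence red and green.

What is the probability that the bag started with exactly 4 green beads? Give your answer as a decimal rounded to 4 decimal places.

Under each hypothesis, the probability of the observed sequence is: P(data | r = 1) = (8/9)(1/8) = 1/9; P(data | r = 2) = (7/9)(2/8) = 7/36; P(data | r = 4) = (5/9)(4/8) = 5/18; P(data | r = 5) = (4/9)(5/8) = 5/18.
Multiplying each by its prior: 4/11 · 1/9 = 4/99, 2/11 · 7/36 = 7/198, 4/11 · 5/18 = 10/99, 1/11 · 5/18 = 5/198; summing to 20/99.
So P(r = 4 | data) = (10/99) / (20/99) = 1/2.

0.5000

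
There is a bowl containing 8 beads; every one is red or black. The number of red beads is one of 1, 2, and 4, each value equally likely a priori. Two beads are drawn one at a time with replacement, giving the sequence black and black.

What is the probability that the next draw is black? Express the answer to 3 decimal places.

0.771

For each hypothesis, P(data | H) works out to: P(data | r = 1) = (7/8)(7/8) = 49/64; P(data | r = 2) = (6/8)(6/8) = 9/16; P(data | r = 4) = (4/8)(4/8) = 1/4.
Weighting by the prior gives 1/3 · 49/64 = 49/192, 1/3 · 9/16 = 3/16, 1/3 · 1/4 = 1/12; with total 101/192.
Normalising, the posterior is P(r = 1 | data) = 49/101, P(r = 2 | data) = 36/101, P(r = 4 | data) = 16/101.
Averaging over the posterior, P(black next | data) = (7/8)(49/101) + (3/4)(36/101) + (1/2)(16/101) = 623/808.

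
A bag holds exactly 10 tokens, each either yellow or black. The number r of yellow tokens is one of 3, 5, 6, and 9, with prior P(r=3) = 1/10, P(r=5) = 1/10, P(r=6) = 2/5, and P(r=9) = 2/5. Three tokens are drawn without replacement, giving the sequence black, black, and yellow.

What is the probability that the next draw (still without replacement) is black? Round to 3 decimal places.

For each hypothesis, P(data | H) works out to: P(data | r = 3) = (7/10)(6/9)(3/8) = 0.175; P(data | r = 5) = (5/10)(4/9)(5/8) = 0.13889; P(data | r = 6) = (4/10)(3/9)(6/8) = 0.1; P(data | r = 9) = (1/10)(0/9) = 0.
The prior-weighted likelihoods are 1/10 · 0.175 = 0.0175, 1/10 · 0.13889 = 0.013889, 2/5 · 0.1 = 0.04, 2/5 · 0 = 0; with total 0.071389.
Dividing through by the total gives posterior P(r = 3 | data) = 0.24514, P(r = 5 | data) = 0.19455, P(r = 6 | data) = 0.56031, P(r = 9 | data) = 0.
So P(black next | data) = Σ P(black next | H) P(H | data) = (5/7)(0.24514) + (3/7)(0.19455) + (2/7)(0.56031) = 0.41857.

0.419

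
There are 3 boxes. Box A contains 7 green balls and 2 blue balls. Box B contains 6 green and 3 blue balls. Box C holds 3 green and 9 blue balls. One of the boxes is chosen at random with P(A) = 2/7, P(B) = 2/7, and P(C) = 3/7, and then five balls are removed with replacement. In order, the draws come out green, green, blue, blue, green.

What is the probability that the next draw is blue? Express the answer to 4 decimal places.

The likelihood of the observed sequence under each hypothesis: P(data | box A) = (7/9)(7/9)(2/9)(2/9)(7/9) = 0.023235; P(data | box B) = (6/9)(6/9)(3/9)(3/9)(6/9) = 0.032922; P(data | box C) = (3/12)(3/12)(9/12)(9/12)(3/12) = 0.0087891.
Weighting by the prior gives 2/7 · 0.023235 = 0.0066386, 2/7 · 0.032922 = 0.0094062, 3/7 · 0.0087891 = 0.0037667; summing to 0.019812.
Normalising, the posterior is P(box A | data) = 0.33509, P(box B | data) = 0.47479, P(box C | data) = 0.19013.
So P(blue next | data) = Σ P(blue next | H) P(H | data) = (2/9)(0.33509) + (1/3)(0.47479) + (3/4)(0.19013) = 0.37532.

0.3753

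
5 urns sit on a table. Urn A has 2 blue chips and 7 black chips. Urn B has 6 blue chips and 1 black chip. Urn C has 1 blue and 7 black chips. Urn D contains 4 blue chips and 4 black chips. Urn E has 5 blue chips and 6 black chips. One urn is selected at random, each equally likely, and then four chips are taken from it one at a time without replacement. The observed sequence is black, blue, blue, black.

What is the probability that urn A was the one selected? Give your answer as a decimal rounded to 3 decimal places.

Under each hypothesis, the probability of the observed sequence is: P(data | urn A) = (7/9)(2/8)(1/7)(6/6) = 0.027778; P(data | urn B) = (1/7)(6/6)(5/5)(0/4) = 0; P(data | urn C) = (7/8)(1/7)(0/6) = 0; P(data | urn D) = (4/8)(4/7)(3/6)(3/5) = 0.085714; P(data | urn E) = (6/11)(5/10)(4/9)(5/8) = 0.075758.
The prior-weighted likelihoods are 1/5 · 0.027778 = 0.0055556, 1/5 · 0 = 0, 1/5 · 0 = 0, 1/5 · 0.085714 = 0.017143, 1/5 · 0.075758 = 0.015152; summing to 0.03785.
Hence P(urn A | data) = (0.0055556) / (0.03785) = 0.14678.

0.147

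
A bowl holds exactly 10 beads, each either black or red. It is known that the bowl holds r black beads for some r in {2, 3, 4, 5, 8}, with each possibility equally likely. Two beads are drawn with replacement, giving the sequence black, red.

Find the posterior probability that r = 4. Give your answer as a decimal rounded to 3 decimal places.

The likelihood of the observed sequence under each hypothesis: P(data | r = 2) = (2/10)(8/10) = 4/25; P(data | r = 3) = (3/10)(7/10) = 21/100; P(data | r = 4) = (4/10)(6/10) = 6/25; P(data | r = 5) = (5/10)(5/10) = 1/4; P(data | r = 8) = (8/10)(2/10) = 4/25.
The prior-weighted likelihoods are 1/5 · 4/25 = 4/125, 1/5 · 21/100 = 21/500, 1/5 · 6/25 = 6/125, 1/5 · 1/4 = 1/20, 1/5 · 4/25 = 4/125; these sum to 51/250.
Hence P(r = 4 | data) = (6/125) / (51/250) = 4/17.

0.235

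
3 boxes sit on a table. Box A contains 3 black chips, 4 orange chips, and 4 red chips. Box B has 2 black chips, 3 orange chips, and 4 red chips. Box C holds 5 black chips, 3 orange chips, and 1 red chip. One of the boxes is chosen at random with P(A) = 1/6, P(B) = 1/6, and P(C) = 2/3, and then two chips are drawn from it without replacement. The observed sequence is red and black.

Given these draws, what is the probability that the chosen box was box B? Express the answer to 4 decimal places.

0.2231

Compute the likelihood of the observed sequence for each case: P(data | box A) = (4/11)(3/10) = 0.10909; P(data | box B) = (4/9)(2/8) = 0.11111; P(data | box C) = (1/9)(5/8) = 0.069444.
The prior-weighted likelihoods are 1/6 · 0.10909 = 0.018182, 1/6 · 0.11111 = 0.018519, 2/3 · 0.069444 = 0.046296; with total 0.082997.
Therefore the posterior P(box B | data) = (0.018519) / (0.082997) = 0.22312.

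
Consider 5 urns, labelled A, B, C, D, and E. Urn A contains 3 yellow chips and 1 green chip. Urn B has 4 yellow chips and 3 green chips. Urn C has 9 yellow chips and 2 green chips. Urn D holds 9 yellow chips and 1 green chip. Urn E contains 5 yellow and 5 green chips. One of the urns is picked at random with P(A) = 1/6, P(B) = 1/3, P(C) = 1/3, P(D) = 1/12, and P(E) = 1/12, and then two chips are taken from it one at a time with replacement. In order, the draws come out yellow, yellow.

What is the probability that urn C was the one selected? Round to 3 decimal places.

The likelihood of the observed sequence under each hypothesis: P(data | urn A) = (3/4)(3/4) = 0.5625; P(data | urn B) = (4/7)(4/7) = 0.32653; P(data | urn C) = (9/11)(9/11) = 0.66942; P(data | urn D) = (9/10)(9/10) = 0.81; P(data | urn E) = (5/10)(5/10) = 0.25.
The prior-weighted likelihoods are 1/6 · 0.5625 = 0.09375, 1/3 · 0.32653 = 0.10884, 1/3 · 0.66942 = 0.22314, 1/12 · 0.81 = 0.0675, 1/12 · 0.25 = 0.020833; with total 0.51407.
Therefore the posterior P(urn C | data) = (0.22314) / (0.51407) = 0.43407.

0.434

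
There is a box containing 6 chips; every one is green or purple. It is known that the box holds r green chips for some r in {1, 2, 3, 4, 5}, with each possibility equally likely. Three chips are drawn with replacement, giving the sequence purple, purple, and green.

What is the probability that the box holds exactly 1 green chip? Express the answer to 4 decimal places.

The likelihood of the observed sequence under each hypothesis: P(data | r = 1) = (5/6)(5/6)(1/6) = 25/216; P(data | r = 2) = (4/6)(4/6)(2/6) = 4/27; P(data | r = 3) = (3/6)(3/6)(3/6) = 1/8; P(data | r = 4) = (2/6)(2/6)(4/6) = 2/27; P(data | r = 5) = (1/6)(1/6)(5/6) = 5/216.
Weighting by the prior gives 1/5 · 25/216 = 5/216, 1/5 · 4/27 = 4/135, 1/5 · 1/8 = 1/40, 1/5 · 2/27 = 2/135, 1/5 · 5/216 = 1/216; with total 7/72.
By Bayes' rule, P(r = 1 | data) = (5/216) / (7/72) = 5/21.

0.2381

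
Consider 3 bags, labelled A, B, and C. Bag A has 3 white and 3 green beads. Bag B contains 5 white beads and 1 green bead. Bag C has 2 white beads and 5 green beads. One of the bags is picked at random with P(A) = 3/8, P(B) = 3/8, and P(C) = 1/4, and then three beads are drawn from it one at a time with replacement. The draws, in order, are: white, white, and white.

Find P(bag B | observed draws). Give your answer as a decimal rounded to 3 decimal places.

0.805

Compute the likelihood of the observed sequence for each case: P(data | bag A) = (3/6)(3/6)(3/6) = 0.125; P(data | bag B) = (5/6)(5/6)(5/6) = 0.5787; P(data | bag C) = (2/7)(2/7)(2/7) = 0.023324.
Weighting by the prior gives 3/8 · 0.125 = 0.046875, 3/8 · 0.5787 = 0.21701, 1/4 · 0.023324 = 0.0058309; these sum to 0.26972.
Hence P(bag B | data) = (0.21701) / (0.26972) = 0.80459.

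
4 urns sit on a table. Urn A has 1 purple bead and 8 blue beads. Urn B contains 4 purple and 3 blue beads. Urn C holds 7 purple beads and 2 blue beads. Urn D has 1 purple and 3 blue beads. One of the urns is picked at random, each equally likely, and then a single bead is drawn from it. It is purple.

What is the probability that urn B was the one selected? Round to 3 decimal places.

0.334

For each hypothesis, P(data | H) works out to: P(data | urn A) = (1/9) = 0.11111; P(data | urn B) = (4/7) = 0.57143; P(data | urn C) = (7/9) = 0.77778; P(data | urn D) = (1/4) = 0.25.
The prior-weighted likelihoods are 1/4 · 0.11111 = 0.027778, 1/4 · 0.57143 = 0.14286, 1/4 · 0.77778 = 0.19444, 1/4 · 0.25 = 0.0625; summing to 0.42758.
Therefore the posterior P(urn B | data) = (0.14286) / (0.42758) = 0.33411.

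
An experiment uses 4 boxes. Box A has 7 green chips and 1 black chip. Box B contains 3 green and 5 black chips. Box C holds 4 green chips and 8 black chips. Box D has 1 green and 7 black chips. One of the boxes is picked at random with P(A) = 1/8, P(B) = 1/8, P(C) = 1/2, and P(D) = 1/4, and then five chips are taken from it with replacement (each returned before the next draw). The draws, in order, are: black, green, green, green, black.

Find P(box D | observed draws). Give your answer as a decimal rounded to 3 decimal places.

Compute the likelihood of the observed sequence for each case: P(data | box A) = (1/8)(7/8)(7/8)(7/8)(1/8) = 0.010468; P(data | box B) = (5/8)(3/8)(3/8)(3/8)(5/8) = 0.020599; P(data | box C) = (8/12)(4/12)(4/12)(4/12)(8/12) = 0.016461; P(data | box D) = (7/8)(1/8)(1/8)(1/8)(7/8) = 0.0014954.
The prior-weighted likelihoods are 1/8 · 0.010468 = 0.0013084, 1/8 · 0.020599 = 0.0025749, 1/2 · 0.016461 = 0.0082305, 1/4 · 0.0014954 = 0.00037384; these sum to 0.012488.
Therefore the posterior P(box D | data) = (0.00037384) / (0.012488) = 0.029937.

0.030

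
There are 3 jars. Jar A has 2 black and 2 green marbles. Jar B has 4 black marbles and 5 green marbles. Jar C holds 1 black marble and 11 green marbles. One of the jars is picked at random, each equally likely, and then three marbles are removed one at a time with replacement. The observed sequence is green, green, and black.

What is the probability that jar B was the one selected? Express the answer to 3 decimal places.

The likelihood of the observed sequence under each hypothesis: P(data | jar A) = (2/4)(2/4)(2/4) = 0.125; P(data | jar B) = (5/9)(5/9)(4/9) = 0.13717; P(data | jar C) = (11/12)(11/12)(1/12) = 0.070023.
The prior-weighted likelihoods are 1/3 · 0.125 = 0.041667, 1/3 · 0.13717 = 0.045725, 1/3 · 0.070023 = 0.023341; summing to 0.11073.
Hence P(jar B | data) = (0.045725) / (0.11073) = 0.41293.

0.413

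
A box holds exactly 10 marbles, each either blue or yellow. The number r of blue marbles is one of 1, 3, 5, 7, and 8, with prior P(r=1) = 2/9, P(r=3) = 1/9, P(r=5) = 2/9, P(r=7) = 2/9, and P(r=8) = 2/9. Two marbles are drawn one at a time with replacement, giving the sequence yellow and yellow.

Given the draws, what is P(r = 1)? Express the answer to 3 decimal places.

0.564

Under each hypothesis, the probability of the observed sequence is: P(data | r = 1) = (9/10)(9/10) = 81/100; P(data | r = 3) = (7/10)(7/10) = 49/100; P(data | r = 5) = (5/10)(5/10) = 1/4; P(data | r = 7) = (3/10)(3/10) = 9/100; P(data | r = 8) = (2/10)(2/10) = 1/25.
Multiplying each by its prior: 2/9 · 81/100 = 9/50, 1/9 · 49/100 = 49/900, 2/9 · 1/4 = 1/18, 2/9 · 9/100 = 1/50, 2/9 · 1/25 = 2/225; summing to 287/900.
So P(r = 1 | data) = (9/50) / (287/900) = 162/287.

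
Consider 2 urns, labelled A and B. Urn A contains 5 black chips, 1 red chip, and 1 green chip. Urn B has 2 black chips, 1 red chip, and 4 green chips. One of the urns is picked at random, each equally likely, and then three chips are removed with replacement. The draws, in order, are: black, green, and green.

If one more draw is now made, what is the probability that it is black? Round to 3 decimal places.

Under each hypothesis, the probability of the observed sequence is: P(data | urn A) = (5/7)(1/7)(1/7) = 5/343; P(data | urn B) = (2/7)(4/7)(4/7) = 32/343.
The prior-weighted likelihoods are 1/2 · 5/343 = 5/686, 1/2 · 32/343 = 16/343; summing to 37/686.
Dividing through by the total gives posterior P(urn A | data) = 5/37, P(urn B | data) = 32/37.
The predictive probability is P(black next | data) = (5/7)(5/37) + (2/7)(32/37) = 89/259.

0.344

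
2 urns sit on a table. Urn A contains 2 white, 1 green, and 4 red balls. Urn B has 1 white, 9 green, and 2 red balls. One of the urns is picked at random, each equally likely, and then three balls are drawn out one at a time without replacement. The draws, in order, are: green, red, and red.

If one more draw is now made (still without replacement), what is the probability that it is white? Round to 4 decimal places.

The likelihood of the observed sequence under each hypothesis: P(data | urn A) = (1/7)(4/6)(3/5) = 0.057143; P(data | urn B) = (9/12)(2/11)(1/10) = 0.013636.
Multiplying each by its prior: 1/2 · 0.057143 = 0.028571, 1/2 · 0.013636 = 0.0068182; with total 0.03539.
Dividing through by the total gives posterior P(urn A | data) = 0.80734, P(urn B | data) = 0.19266.
The predictive probability is P(white next | data) = (1/2)(0.80734) + (1/9)(0.19266) = 0.42508.

0.4251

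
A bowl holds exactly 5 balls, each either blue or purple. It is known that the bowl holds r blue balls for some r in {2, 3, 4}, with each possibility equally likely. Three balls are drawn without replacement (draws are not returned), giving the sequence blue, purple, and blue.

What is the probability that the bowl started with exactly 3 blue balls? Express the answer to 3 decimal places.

0.400

For each hypothesis, P(data | H) works out to: P(data | r = 2) = (2/5)(3/4)(1/3) = 1/10; P(data | r = 3) = (3/5)(2/4)(2/3) = 1/5; P(data | r = 4) = (4/5)(1/4)(3/3) = 1/5.
Weighting by the prior gives 1/3 · 1/10 = 1/30, 1/3 · 1/5 = 1/15, 1/3 · 1/5 = 1/15; these sum to 1/6.
By Bayes' rule, P(r = 3 | data) = (1/15) / (1/6) = 2/5.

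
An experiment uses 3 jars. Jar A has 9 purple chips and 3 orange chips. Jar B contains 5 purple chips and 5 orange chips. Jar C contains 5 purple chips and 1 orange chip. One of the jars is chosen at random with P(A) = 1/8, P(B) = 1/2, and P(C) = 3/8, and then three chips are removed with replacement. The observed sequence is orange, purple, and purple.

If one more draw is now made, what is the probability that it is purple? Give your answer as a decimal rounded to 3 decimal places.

Compute the likelihood of the observed sequence for each case: P(data | jar A) = (3/12)(9/12)(9/12) = 0.14062; P(data | jar B) = (5/10)(5/10)(5/10) = 0.125; P(data | jar C) = (1/6)(5/6)(5/6) = 0.11574.
The prior-weighted likelihoods are 1/8 · 0.14062 = 0.017578, 1/2 · 0.125 = 0.0625, 3/8 · 0.11574 = 0.043403; these sum to 0.12348.
The posterior is then P(jar A | data) = 0.14236, P(jar B | data) = 0.50615, P(jar C | data) = 0.35149.
So P(purple next | data) = Σ P(purple next | H) P(H | data) = (3/4)(0.14236) + (1/2)(0.50615) + (5/6)(0.35149) = 0.65275.

0.653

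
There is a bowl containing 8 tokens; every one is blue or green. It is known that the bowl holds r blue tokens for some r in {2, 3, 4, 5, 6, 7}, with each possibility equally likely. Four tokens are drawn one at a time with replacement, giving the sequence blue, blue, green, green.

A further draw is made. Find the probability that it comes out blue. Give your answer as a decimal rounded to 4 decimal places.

0.5176

Compute the likelihood of the observed sequence for each case: P(data | r = 2) = (2/8)(2/8)(6/8)(6/8) = 0.035156; P(data | r = 3) = (3/8)(3/8)(5/8)(5/8) = 0.054932; P(data | r = 4) = (4/8)(4/8)(4/8)(4/8) = 0.0625; P(data | r = 5) = (5/8)(5/8)(3/8)(3/8) = 0.054932; P(data | r = 6) = (6/8)(6/8)(2/8)(2/8) = 0.035156; P(data | r = 7) = (7/8)(7/8)(1/8)(1/8) = 0.011963.
Multiplying each by its prior: 1/6 · 0.035156 = 0.0058594, 1/6 · 0.054932 = 0.0091553, 1/6 · 0.0625 = 0.010417, 1/6 · 0.054932 = 0.0091553, 1/6 · 0.035156 = 0.0058594, 1/6 · 0.011963 = 0.0019938; summing to 0.04244.
The posterior is then P(r = 2 | data) = 0.13806, P(r = 3 | data) = 0.21572, P(r = 4 | data) = 0.24545, P(r = 5 | data) = 0.21572, P(r = 6 | data) = 0.13806, P(r = 7 | data) = 0.04698.
So P(blue next | data) = Σ P(blue next | H) P(H | data) = (1/4)(0.13806) + (3/8)(0.21572) + (1/2)(0.24545) + (5/8)(0.21572) + (3/4)(0.13806) + (7/8)(0.04698) = 0.51762.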